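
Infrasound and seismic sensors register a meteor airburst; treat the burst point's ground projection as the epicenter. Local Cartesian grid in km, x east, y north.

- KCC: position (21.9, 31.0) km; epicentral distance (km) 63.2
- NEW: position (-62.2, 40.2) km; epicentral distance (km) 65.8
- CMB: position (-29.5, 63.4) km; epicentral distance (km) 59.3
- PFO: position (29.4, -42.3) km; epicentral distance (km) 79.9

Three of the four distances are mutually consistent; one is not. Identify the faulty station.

NEW

Solve using three stations at a time. Using KCC, CMB, PFO (subtract circle equations pairwise → linear system) gives (x, y) ≈ (-35.4, 4.4).
Distances from that point to each station vs reported:
  KCC: calculated 63.2 vs reported 63.2 → residual 0.0 km
  NEW: calculated 44.7 vs reported 65.8 → residual 21.1 km
  CMB: calculated 59.3 vs reported 59.3 → residual 0.0 km
  PFO: calculated 79.9 vs reported 79.9 → residual 0.0 km
KCC, CMB, PFO are mutually consistent (residuals ≈ 0); NEW is off by 21.1 km.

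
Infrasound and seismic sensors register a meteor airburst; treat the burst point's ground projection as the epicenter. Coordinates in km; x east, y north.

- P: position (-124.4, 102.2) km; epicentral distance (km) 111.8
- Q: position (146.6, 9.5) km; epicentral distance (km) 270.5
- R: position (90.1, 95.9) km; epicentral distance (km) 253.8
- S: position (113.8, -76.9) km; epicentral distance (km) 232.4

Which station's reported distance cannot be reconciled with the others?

P

Solve using three stations at a time. Using Q, R, S (subtract circle equations pairwise → linear system) gives (x, y) ≈ (-117.2, -50.7).
Distances from that point to each station vs reported:
  P: calculated 153.0 vs reported 111.8 → residual 41.2 km
  Q: calculated 270.6 vs reported 270.5 → residual 0.1 km
  R: calculated 253.9 vs reported 253.8 → residual 0.1 km
  S: calculated 232.5 vs reported 232.4 → residual 0.1 km
Q, R, S are mutually consistent (residuals ≈ 0); P is off by 41.2 km.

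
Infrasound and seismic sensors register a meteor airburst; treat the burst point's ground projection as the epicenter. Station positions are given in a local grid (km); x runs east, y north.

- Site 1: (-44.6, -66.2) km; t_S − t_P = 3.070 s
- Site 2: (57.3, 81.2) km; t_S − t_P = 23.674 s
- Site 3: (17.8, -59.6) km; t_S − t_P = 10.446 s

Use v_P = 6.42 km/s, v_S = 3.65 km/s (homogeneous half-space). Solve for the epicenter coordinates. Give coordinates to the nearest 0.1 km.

Distance from S−P lag: d = Δt · v_P v_S / (v_P − v_S) = Δt · (6.42·3.65)/(6.42−3.65) ≈ 8.4596·Δt.
So d_Site 1 = 25.97, d_Site 2 = 200.27, d_Site 3 = 88.37 km.
Circle about each station: (x + 44.6)² + (y + 66.2)² = 25.97²; (x − 57.3)² + (y − 81.2)² = 200.27²; (x − 17.8)² + (y + 59.6)² = 88.37².
Subtracting pairs of circle equations eliminates x²+y² and gives linear equations (the radical axes):
203.8 x + 294.8 y = -35928.50
124.8 x + 13.2 y = -9637.42
Solving the 2×2 system: x ≈ -69.4, y ≈ -73.9 km.
Check against Site 1 (with the unrounded x, y): √((x + 44.6)²+(y + 66.2)²) = 25.97 ≈ 25.97 km. ✓

(-69.4, -73.9)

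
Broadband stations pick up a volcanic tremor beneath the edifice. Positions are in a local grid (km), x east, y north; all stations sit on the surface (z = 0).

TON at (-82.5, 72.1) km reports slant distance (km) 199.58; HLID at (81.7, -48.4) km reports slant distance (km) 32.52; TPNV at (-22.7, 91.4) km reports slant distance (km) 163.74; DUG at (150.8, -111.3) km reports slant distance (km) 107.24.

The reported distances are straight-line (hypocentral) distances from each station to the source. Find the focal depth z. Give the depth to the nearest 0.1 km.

Each station gives a sphere (x−x_i)² + (y−y_i)² + z² = d_i² (stations at z=0).
Subtracting the TON sphere from HLID and TPNV: z² cancels, leaving linear equations in x and y:
328.4 x − 241.0 y = 35787.42
119.6 x + 38.6 y = 9885.98
Solving: x ≈ 90.697, y ≈ -24.907 km (keep extra digits for the depth step; rounded: 90.7, -24.9).
Then from the TON sphere: z² = 199.58² − (x + 82.5)² − (y − 72.1)² with x = 90.697, y = -24.907, so z ≈ 20.606 ≈ 20.6 km.
Check against DUG (with the unrounded solution): distance 107.24 ≈ 107.24 km. ✓

20.6 km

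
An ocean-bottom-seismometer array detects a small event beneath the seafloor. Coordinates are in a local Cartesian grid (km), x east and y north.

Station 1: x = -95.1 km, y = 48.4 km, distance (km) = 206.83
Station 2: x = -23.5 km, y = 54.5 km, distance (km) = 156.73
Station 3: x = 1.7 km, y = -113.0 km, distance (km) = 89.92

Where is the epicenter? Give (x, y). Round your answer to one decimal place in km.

(77.8, -65.1)

Circle about each station: (x + 95.1)² + (y − 48.4)² = 206.83²; (x + 23.5)² + (y − 54.5)² = 156.73²; (x − 1.7)² + (y + 113.0)² = 89.92².
Subtracting pairs of circle equations eliminates x²+y² and gives linear equations (the radical axes):
143.2 x + 12.2 y = 10350.29
193.6 x − 322.8 y = 36078.36
Solving the 2×2 system: x ≈ 77.8, y ≈ -65.1 km.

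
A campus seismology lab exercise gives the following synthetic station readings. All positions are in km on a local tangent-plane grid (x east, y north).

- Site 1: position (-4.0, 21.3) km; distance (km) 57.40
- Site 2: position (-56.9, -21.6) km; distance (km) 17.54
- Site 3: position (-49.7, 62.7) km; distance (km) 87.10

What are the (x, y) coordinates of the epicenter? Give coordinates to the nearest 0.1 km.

x ≈ -39.5 km, y ≈ -23.8 km

Circle about each station: (x + 4.0)² + (y − 21.3)² = 57.40²; (x + 56.9)² + (y + 21.6)² = 17.54²; (x + 49.7)² + (y − 62.7)² = 87.10².
Subtracting pairs of circle equations eliminates x²+y² and gives linear equations (the radical axes):
-105.8 x − 85.8 y = 6221.59
-91.4 x + 82.8 y = 1640.04
Solving the 2×2 system: x ≈ -39.5, y ≈ -23.8 km.
Check against Site 1 (with the unrounded x, y): √((x + 4.0)²+(y − 21.3)²) = 57.40 ≈ 57.40 km. ✓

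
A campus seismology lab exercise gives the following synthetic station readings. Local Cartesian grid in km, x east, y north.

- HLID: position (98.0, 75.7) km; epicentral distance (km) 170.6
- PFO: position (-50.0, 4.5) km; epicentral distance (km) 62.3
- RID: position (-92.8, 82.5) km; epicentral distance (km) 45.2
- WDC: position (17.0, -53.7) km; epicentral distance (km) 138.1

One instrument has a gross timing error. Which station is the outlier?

HLID

Solve using three stations at a time. Using PFO, RID, WDC (subtract circle equations pairwise → linear system) gives (x, y) ≈ (-50.5, 66.7).
Distances from that point to each station vs reported:
  HLID: calculated 148.8 vs reported 170.6 → residual 21.8 km
  PFO: calculated 62.2 vs reported 62.3 → residual 0.1 km
  RID: calculated 45.1 vs reported 45.2 → residual 0.1 km
  WDC: calculated 138.1 vs reported 138.1 → residual 0.0 km
PFO, RID, WDC are mutually consistent (residuals ≈ 0); HLID is off by 21.8 km.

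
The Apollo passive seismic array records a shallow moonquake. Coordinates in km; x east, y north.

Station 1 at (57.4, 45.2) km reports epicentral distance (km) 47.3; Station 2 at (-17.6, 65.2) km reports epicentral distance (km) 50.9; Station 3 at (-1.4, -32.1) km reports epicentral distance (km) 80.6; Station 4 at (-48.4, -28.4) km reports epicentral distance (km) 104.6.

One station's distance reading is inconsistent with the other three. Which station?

Solve using three stations at a time. Using Station 2, Station 3, Station 4 (subtract circle equations pairwise → linear system) gives (x, y) ≈ (28.1, 42.9).
Distances from that point to each station vs reported:
  Station 1: calculated 29.3 vs reported 47.3 → residual 18.0 km
  Station 2: calculated 50.9 vs reported 50.9 → residual 0.0 km
  Station 3: calculated 80.6 vs reported 80.6 → residual 0.0 km
  Station 4: calculated 104.6 vs reported 104.6 → residual 0.0 km
Station 2, Station 3, Station 4 are mutually consistent (residuals ≈ 0); Station 1 is off by 18.0 km.

Station 1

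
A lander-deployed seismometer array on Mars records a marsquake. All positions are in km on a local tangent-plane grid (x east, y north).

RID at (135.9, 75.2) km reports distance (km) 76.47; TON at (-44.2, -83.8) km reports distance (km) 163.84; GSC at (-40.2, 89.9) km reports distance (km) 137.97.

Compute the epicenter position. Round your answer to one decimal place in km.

(80.3, 22.7)

Circle about each station: (x − 135.9)² + (y − 75.2)² = 76.47²; (x + 44.2)² + (y + 83.8)² = 163.84²; (x + 40.2)² + (y − 89.9)² = 137.97².
Subtracting the RID equation from the TON and GSC equations removes the quadratic terms:
-360.2 x − 318.0 y = -36143.65
-352.2 x + 29.4 y = -27613.86
Solving the 2×2 system: x ≈ 80.3, y ≈ 22.7 km.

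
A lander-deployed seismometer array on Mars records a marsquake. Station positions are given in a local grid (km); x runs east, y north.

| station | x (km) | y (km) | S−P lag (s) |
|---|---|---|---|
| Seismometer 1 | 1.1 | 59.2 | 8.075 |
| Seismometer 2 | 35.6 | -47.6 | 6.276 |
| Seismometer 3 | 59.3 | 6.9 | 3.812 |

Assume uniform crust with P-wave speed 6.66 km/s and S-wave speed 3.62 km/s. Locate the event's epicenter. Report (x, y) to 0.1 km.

Distance from S−P lag: d = Δt · v_P v_S / (v_P − v_S) = Δt · (6.66·3.62)/(6.66−3.62) ≈ 7.9307·Δt.
So d_Seismometer 1 = 64.04, d_Seismometer 2 = 49.77, d_Seismometer 3 = 30.23 km.
Circle about each station: (x − 1.1)² + (y − 59.2)² = 64.04²; (x − 35.6)² + (y + 47.6)² = 49.77²; (x − 59.3)² + (y − 6.9)² = 30.23².
Subtracting pairs of circle equations eliminates x²+y² and gives linear equations (the radical axes):
69.0 x − 213.6 y = 1651.34
116.4 x − 104.6 y = 3245.52
Solving the 2×2 system: x ≈ 29.5, y ≈ 1.8 km.

29.5 km east, 1.8 km north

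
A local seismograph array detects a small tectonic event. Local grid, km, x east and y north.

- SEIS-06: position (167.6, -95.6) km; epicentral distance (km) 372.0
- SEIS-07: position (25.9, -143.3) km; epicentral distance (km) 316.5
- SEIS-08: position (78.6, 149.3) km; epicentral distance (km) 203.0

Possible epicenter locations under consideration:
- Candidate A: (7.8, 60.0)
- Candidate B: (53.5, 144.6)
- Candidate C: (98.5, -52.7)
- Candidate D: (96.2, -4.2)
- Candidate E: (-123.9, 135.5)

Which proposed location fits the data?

Candidate E

For each candidate, compare |candidate − station| to the reported distance:
Candidate A: residuals SEIS-06 149.0, SEIS-07 112.4, SEIS-08 89.0 → max 149.0 km
Candidate B: residuals SEIS-06 106.1, SEIS-07 27.3, SEIS-08 177.5 → max 177.5 km
Candidate C: residuals SEIS-06 290.7, SEIS-07 200.4, SEIS-08 0.0 → max 290.7 km
Candidate D: residuals SEIS-06 256.0, SEIS-07 160.6, SEIS-08 48.5 → max 256.0 km
Candidate E: residuals SEIS-06 0.0, SEIS-07 0.0, SEIS-08 0.0 → max 0.0 km
Only Candidate E has all residuals ≈ 0.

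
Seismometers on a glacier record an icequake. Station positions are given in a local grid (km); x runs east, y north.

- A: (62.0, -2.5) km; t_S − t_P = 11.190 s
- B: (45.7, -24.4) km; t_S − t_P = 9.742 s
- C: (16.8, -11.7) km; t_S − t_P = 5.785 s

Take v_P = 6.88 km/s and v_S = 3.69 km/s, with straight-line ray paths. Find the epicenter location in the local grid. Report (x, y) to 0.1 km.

Distance from S−P lag: d = Δt · v_P v_S / (v_P − v_S) = Δt · (6.88·3.69)/(6.88−3.69) ≈ 7.9584·Δt.
So d_A = 89.05, d_B = 77.53, d_C = 46.04 km.
Circle about each station: (x − 62.0)² + (y + 2.5)² = 89.05²; (x − 45.7)² + (y + 24.4)² = 77.53²; (x − 16.8)² + (y + 11.7)² = 46.04².
Subtracting the A equation from the B and C equations removes the quadratic terms:
-32.6 x − 43.8 y = 752.60
-90.4 x − 18.4 y = 2379.10
Solving the 2×2 system: x ≈ -26.9, y ≈ 2.8 km.

-26.9 km east, 2.8 km north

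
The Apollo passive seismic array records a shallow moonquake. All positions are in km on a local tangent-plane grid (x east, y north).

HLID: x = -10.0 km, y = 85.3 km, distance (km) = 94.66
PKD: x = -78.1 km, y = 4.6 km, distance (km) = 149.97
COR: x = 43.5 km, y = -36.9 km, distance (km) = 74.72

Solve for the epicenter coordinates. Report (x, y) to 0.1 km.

x ≈ 69.1 km, y ≈ 33.3 km

Circle about each station: (x + 10.0)² + (y − 85.3)² = 94.66²; (x + 78.1)² + (y − 4.6)² = 149.97²; (x − 43.5)² + (y + 36.9)² = 74.72².
Subtracting pairs of circle equations eliminates x²+y² and gives linear equations (the radical axes):
-136.2 x − 161.4 y = -14785.81
107.0 x − 244.4 y = -744.79
Solving the 2×2 system: x ≈ 69.1, y ≈ 33.3 km.
Check against HLID (with the unrounded x, y): √((x + 10.0)²+(y − 85.3)²) = 94.66 ≈ 94.66 km. ✓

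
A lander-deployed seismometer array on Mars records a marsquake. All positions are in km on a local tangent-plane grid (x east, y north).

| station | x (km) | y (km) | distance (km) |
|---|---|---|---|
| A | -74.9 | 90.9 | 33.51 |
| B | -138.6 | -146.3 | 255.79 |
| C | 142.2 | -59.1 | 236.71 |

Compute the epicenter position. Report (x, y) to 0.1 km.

Circle about each station: (x + 74.9)² + (y − 90.9)² = 33.51²; (x + 138.6)² + (y + 146.3)² = 255.79²; (x − 142.2)² + (y + 59.1)² = 236.71².
Subtracting pairs of circle equations eliminates x²+y² and gives linear equations (the radical axes):
-127.4 x − 474.4 y = -37564.77
434.2 x − 300.0 y = -45067.87
Solving the 2×2 system: x ≈ -41.4, y ≈ 90.3 km.

-41.4 km east, 90.3 km north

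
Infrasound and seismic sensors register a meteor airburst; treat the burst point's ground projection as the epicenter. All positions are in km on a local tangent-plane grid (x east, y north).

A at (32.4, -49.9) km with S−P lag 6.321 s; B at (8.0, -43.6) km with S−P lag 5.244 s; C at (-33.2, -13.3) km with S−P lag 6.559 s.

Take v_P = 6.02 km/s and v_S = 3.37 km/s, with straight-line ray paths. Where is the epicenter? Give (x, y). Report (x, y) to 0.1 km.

(16.2, -4.3)

Distance from S−P lag: d = Δt · v_P v_S / (v_P − v_S) = Δt · (6.02·3.37)/(6.02−3.37) ≈ 7.6556·Δt.
So d_A = 48.39, d_B = 40.15, d_C = 50.21 km.
Circle about each station: (x − 32.4)² + (y + 49.9)² = 48.39²; (x − 8.0)² + (y + 43.6)² = 40.15²; (x + 33.2)² + (y + 13.3)² = 50.21².
Subtracting the A equation from the B and C equations removes the quadratic terms:
-48.8 x + 12.6 y = -845.24
-131.2 x + 73.2 y = -2440.09
Solving the 2×2 system: x ≈ 16.2, y ≈ -4.3 km.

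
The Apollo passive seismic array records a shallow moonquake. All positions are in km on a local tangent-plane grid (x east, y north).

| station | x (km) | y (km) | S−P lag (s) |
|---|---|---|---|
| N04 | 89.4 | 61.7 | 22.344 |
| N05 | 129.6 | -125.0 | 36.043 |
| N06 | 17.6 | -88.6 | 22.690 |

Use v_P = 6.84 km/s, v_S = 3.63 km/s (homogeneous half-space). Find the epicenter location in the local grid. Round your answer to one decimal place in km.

x ≈ -83.3 km, y ≈ 55.0 km

Distance from S−P lag: d = Δt · v_P v_S / (v_P − v_S) = Δt · (6.84·3.63)/(6.84−3.63) ≈ 7.7350·Δt.
So d_N04 = 172.83, d_N05 = 278.79, d_N06 = 175.51 km.
Circle about each station: (x − 89.4)² + (y − 61.7)² = 172.83²; (x − 129.6)² + (y + 125.0)² = 278.79²; (x − 17.6)² + (y + 88.6)² = 175.51².
Subtracting the N04 equation from the N05 and N06 equations removes the quadratic terms:
80.4 x − 373.4 y = -27231.75
-143.6 x − 300.6 y = -4573.08
Solving the 2×2 system: x ≈ -83.3, y ≈ 55.0 km.
Check against N04 (with the unrounded x, y): √((x − 89.4)²+(y − 61.7)²) = 172.81 ≈ 172.83 km. ✓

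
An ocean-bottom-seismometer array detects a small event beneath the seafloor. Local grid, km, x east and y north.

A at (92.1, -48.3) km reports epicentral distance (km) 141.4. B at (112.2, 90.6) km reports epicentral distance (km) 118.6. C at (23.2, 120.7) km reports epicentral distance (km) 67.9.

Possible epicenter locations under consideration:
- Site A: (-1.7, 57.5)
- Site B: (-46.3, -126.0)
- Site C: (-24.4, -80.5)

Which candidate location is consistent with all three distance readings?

Site A

For each candidate, compare |candidate − station| to the reported distance:
Site A: residuals A 0.0, B 0.0, C 0.0 → max 0.0 km
Site B: residuals A 17.3, B 149.8, C 188.4 → max 188.4 km
Site C: residuals A 20.5, B 100.3, C 138.9 → max 138.9 km
Only Site A has all residuals ≈ 0.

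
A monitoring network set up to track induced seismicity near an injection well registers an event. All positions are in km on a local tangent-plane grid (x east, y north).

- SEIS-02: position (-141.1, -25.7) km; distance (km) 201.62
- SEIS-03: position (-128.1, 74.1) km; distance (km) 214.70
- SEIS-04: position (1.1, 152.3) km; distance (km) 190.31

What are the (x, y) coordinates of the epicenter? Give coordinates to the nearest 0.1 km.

Circle about each station: (x + 141.1)² + (y + 25.7)² = 201.62²; (x + 128.1)² + (y − 74.1)² = 214.70²; (x − 1.1)² + (y − 152.3)² = 190.31².
Subtracting the SEIS-02 equation from the SEIS-03 and SEIS-04 equations removes the quadratic terms:
26.0 x + 199.6 y = -4114.75
284.4 x + 356.0 y = 7059.53
Solving the 2×2 system: x ≈ 60.5, y ≈ -28.5 km.
Check against SEIS-02 (with the unrounded x, y): √((x + 141.1)²+(y + 25.7)²) = 201.61 ≈ 201.62 km. ✓

(60.5, -28.5)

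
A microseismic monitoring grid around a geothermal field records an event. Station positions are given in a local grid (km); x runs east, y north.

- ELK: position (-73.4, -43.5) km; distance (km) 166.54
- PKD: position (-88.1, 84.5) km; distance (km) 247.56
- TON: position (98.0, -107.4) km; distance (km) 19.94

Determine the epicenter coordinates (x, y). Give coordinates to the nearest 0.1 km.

86.1 km east, -91.4 km north

Circle about each station: (x + 73.4)² + (y + 43.5)² = 166.54²; (x + 88.1)² + (y − 84.5)² = 247.56²; (x − 98.0)² + (y + 107.4)² = 19.94².
Subtracting the ELK equation from the PKD and TON equations removes the quadratic terms:
-29.4 x + 256.0 y = -25928.33
342.8 x − 127.8 y = 41196.92
Solving the 2×2 system: x ≈ 86.1, y ≈ -91.4 km.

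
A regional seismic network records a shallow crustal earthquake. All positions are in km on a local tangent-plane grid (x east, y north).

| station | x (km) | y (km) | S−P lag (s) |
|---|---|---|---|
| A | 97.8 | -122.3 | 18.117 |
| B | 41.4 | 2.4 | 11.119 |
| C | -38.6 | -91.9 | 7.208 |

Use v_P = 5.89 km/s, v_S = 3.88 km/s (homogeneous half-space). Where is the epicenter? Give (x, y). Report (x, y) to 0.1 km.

x ≈ -82.5 km, y ≈ -22.7 km

Distance from S−P lag: d = Δt · v_P v_S / (v_P − v_S) = Δt · (5.89·3.88)/(5.89−3.88) ≈ 11.3698·Δt.
So d_A = 205.99, d_B = 126.42, d_C = 81.95 km.
Circle about each station: (x − 97.8)² + (y + 122.3)² = 205.99²; (x − 41.4)² + (y − 2.4)² = 126.42²; (x + 38.6)² + (y + 91.9)² = 81.95².
Subtracting the A equation from the B and C equations removes the quadratic terms:
-112.8 x + 249.4 y = 3647.45
-272.8 x + 60.8 y = 21129.52
Solving the 2×2 system: x ≈ -82.5, y ≈ -22.7 km.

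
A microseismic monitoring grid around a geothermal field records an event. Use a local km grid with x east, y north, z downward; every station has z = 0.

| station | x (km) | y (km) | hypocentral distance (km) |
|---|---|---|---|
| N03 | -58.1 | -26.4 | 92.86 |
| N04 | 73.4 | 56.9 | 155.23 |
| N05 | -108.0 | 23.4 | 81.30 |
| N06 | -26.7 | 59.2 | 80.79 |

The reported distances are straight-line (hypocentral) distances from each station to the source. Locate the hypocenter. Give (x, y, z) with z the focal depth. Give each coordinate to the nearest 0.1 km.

Each station gives a sphere (x−x_i)² + (y−y_i)² + z² = d_i² (stations at z=0).
Subtracting the N03 sphere from N04 and N05: z² cancels, leaving linear equations in x and y:
263.0 x + 166.6 y = -10920.77
-99.8 x + 99.6 y = 10152.28
Solving: x ≈ -64.899, y ≈ 36.901 km (keep extra digits for the depth step; rounded: -64.9, 36.9).
Then from the N03 sphere: z² = 92.86² − (x + 58.1)² − (y + 26.4)² with x = -64.899, y = 36.901, so z ≈ 67.600 ≈ 67.6 km.

x ≈ -64.9 km, y ≈ 36.9 km, depth ≈ 67.6 km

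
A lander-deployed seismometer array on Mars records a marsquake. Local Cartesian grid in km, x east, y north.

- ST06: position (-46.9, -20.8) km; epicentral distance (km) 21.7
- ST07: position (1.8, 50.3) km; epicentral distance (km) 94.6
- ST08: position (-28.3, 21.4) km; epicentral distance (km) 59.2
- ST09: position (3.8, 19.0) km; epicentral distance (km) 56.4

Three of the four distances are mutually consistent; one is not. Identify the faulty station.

Solve using three stations at a time. Using ST06, ST07, ST08 (subtract circle equations pairwise → linear system) gives (x, y) ≈ (-33.2, -37.6).
Distances from that point to each station vs reported:
  ST06: calculated 21.7 vs reported 21.7 → residual 0.0 km
  ST07: calculated 94.6 vs reported 94.6 → residual 0.0 km
  ST08: calculated 59.2 vs reported 59.2 → residual 0.0 km
  ST09: calculated 67.6 vs reported 56.4 → residual 11.2 km
ST06, ST07, ST08 are mutually consistent (residuals ≈ 0); ST09 is off by 11.2 km.

ST09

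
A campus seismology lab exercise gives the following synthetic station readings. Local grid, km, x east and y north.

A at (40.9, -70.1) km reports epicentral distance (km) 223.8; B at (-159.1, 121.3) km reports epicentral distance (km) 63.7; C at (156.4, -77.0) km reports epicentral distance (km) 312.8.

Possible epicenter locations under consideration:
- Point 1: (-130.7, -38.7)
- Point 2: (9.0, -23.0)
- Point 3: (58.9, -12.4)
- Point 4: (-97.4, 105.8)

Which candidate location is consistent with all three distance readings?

For each candidate, compare |candidate − station| to the reported distance:
Point 1: residuals A 49.4, B 98.8, C 23.2 → max 98.8 km
Point 2: residuals A 166.9, B 157.8, C 155.8 → max 166.9 km
Point 3: residuals A 163.4, B 192.0, C 195.8 → max 195.8 km
Point 4: residuals A 0.0, B 0.1, C 0.0 → max 0.1 km
Only Point 4 has all residuals ≈ 0.

Point 4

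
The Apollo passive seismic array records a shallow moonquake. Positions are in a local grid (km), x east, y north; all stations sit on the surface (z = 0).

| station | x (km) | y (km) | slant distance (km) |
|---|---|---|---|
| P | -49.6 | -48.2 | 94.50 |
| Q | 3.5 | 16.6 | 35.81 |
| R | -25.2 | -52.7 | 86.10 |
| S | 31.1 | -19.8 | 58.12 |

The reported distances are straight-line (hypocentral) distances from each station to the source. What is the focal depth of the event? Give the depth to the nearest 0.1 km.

depth ≈ 35.6 km

Each station gives a sphere (x−x_i)² + (y−y_i)² + z² = d_i² (stations at z=0).
Subtracting the P sphere from Q and R: z² cancels, leaving linear equations in x and y:
106.2 x + 129.6 y = 3152.30
48.8 x − 9.0 y = 145.97
Solving: x ≈ 6.495, y ≈ 19.001 km (keep extra digits for the depth step; rounded: 6.5, 19.0).
Then from the P sphere: z² = 94.50² − (x + 49.6)² − (y + 48.2)² with x = 6.495, y = 19.001, so z ≈ 35.604 ≈ 35.6 km.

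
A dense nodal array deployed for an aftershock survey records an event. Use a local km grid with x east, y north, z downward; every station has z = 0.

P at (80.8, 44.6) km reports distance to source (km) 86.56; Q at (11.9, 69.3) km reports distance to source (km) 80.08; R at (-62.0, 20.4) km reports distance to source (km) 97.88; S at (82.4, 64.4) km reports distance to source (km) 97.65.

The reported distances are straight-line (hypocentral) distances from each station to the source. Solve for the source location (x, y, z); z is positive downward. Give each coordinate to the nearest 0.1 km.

Each station gives a sphere (x−x_i)² + (y−y_i)² + z² = d_i² (stations at z=0).
Subtracting the P sphere from Q and R: z² cancels, leaving linear equations in x and y:
-137.8 x + 49.4 y = -2493.87
-285.6 x − 48.4 y = -6345.50
Solving: x ≈ 20.896, y ≈ 7.804 km (keep extra digits for the depth step; rounded: 20.9, 7.8).
Then from the P sphere: z² = 86.56² − (x − 80.8)² − (y − 44.6)² with x = 20.896, y = 7.804, so z ≈ 50.499 ≈ 50.5 km.
Check against S (with the unrounded solution): distance 97.65 ≈ 97.65 km. ✓

(20.9, 7.8, 50.5)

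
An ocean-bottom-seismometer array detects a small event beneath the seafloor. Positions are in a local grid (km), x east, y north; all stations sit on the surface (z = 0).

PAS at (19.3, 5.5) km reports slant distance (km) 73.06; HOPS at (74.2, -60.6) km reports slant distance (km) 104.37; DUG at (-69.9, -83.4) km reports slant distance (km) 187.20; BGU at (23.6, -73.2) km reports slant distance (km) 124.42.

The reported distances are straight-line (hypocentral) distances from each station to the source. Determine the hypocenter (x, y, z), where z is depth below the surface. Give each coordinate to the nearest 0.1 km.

Each station gives a sphere (x−x_i)² + (y−y_i)² + z² = d_i² (stations at z=0).
Subtracting the PAS sphere from HOPS and DUG: z² cancels, leaving linear equations in x and y:
109.8 x − 132.2 y = 3219.93
-178.4 x − 177.8 y = -18267.25
Solving: x ≈ 69.303, y ≈ 33.204 km (keep extra digits for the depth step; rounded: 69.3, 33.2).
Then from the PAS sphere: z² = 73.06² − (x − 19.3)² − (y − 5.5)² with x = 69.303, y = 33.204, so z ≈ 45.497 ≈ 45.5 km.
Check against BGU (with the unrounded solution): distance 124.42 ≈ 124.42 km. ✓

(69.3, 33.2, 45.5)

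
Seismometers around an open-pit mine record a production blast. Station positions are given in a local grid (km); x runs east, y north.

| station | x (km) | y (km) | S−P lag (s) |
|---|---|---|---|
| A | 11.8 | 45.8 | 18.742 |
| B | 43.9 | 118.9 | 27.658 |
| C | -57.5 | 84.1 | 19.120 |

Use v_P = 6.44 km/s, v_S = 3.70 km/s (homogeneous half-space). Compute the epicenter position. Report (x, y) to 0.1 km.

(-94.1, -78.1)

Distance from S−P lag: d = Δt · v_P v_S / (v_P − v_S) = Δt · (6.44·3.70)/(6.44−3.70) ≈ 8.6964·Δt.
So d_A = 162.99, d_B = 240.52, d_C = 166.27 km.
Circle about each station: (x − 11.8)² + (y − 45.8)² = 162.99²; (x − 43.9)² + (y − 118.9)² = 240.52²; (x + 57.5)² + (y − 84.1)² = 166.27².
Subtracting the A equation from the B and C equations removes the quadratic terms:
64.2 x + 146.2 y = -17456.59
-138.6 x + 76.6 y = 7062.21
Solving the 2×2 system: x ≈ -94.1, y ≈ -78.1 km.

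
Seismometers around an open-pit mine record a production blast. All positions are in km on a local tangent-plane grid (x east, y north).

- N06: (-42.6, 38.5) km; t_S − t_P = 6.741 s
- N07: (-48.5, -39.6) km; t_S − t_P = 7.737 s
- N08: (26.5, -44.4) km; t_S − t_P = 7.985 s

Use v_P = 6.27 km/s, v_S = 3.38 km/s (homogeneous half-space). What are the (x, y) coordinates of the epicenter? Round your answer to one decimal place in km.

Distance from S−P lag: d = Δt · v_P v_S / (v_P − v_S) = Δt · (6.27·3.38)/(6.27−3.38) ≈ 7.3331·Δt.
So d_N06 = 49.43, d_N07 = 56.74, d_N08 = 58.55 km.
Circle about each station: (x + 42.6)² + (y − 38.5)² = 49.43²; (x + 48.5)² + (y + 39.6)² = 56.74²; (x − 26.5)² + (y + 44.4)² = 58.55².
Subtracting pairs of circle equations eliminates x²+y² and gives linear equations (the radical axes):
-11.8 x − 156.2 y = -152.70
138.2 x − 165.8 y = -1608.18
Solving the 2×2 system: x ≈ -9.6, y ≈ 1.7 km.
Check against N06 (with the unrounded x, y): √((x + 42.6)²+(y − 38.5)²) = 49.43 ≈ 49.43 km. ✓

x ≈ -9.6 km, y ≈ 1.7 km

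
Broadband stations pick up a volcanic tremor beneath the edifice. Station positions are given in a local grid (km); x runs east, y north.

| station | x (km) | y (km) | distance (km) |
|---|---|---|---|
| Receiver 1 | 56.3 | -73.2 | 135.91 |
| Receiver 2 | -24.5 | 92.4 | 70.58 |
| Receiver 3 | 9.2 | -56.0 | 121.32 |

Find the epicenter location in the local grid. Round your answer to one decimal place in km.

Circle about each station: (x − 56.3)² + (y + 73.2)² = 135.91²; (x + 24.5)² + (y − 92.4)² = 70.58²; (x − 9.2)² + (y + 56.0)² = 121.32².
Subtracting the Receiver 1 equation from the Receiver 2 and Receiver 3 equations removes the quadratic terms:
-161.6 x + 331.2 y = 14100.07
-94.2 x + 34.4 y = -1554.30
Solving the 2×2 system: x ≈ 39.0, y ≈ 61.6 km.

x ≈ 39.0 km, y ≈ 61.6 km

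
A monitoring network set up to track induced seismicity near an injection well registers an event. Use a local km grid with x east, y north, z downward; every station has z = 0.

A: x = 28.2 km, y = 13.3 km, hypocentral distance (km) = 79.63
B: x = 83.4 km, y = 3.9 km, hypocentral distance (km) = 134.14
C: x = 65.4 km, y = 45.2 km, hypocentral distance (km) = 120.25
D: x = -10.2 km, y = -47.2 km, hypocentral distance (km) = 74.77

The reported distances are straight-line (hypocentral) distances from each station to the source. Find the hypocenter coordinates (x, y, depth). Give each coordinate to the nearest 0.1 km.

x ≈ -48.9 km, y ≈ 13.6 km, depth ≈ 19.9 km

Each station gives a sphere (x−x_i)² + (y−y_i)² + z² = d_i² (stations at z=0).
Subtracting the A sphere from B and C: z² cancels, leaving linear equations in x and y:
110.4 x − 18.8 y = -5653.96
74.4 x + 63.8 y = -2771.06
Solving: x ≈ -48.899, y ≈ 13.590 km (keep extra digits for the depth step; rounded: -48.9, 13.6).
Then from the A sphere: z² = 79.63² − (x − 28.2)² − (y − 13.3)² with x = -48.899, y = 13.590, so z ≈ 19.915 ≈ 19.9 km.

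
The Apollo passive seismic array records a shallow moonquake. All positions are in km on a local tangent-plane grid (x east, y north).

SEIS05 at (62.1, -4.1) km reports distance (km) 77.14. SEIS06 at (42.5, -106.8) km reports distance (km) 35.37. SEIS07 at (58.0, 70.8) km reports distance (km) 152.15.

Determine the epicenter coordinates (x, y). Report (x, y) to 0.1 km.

(66.8, -81.1)

Circle about each station: (x − 62.1)² + (y + 4.1)² = 77.14²; (x − 42.5)² + (y + 106.8)² = 35.37²; (x − 58.0)² + (y − 70.8)² = 152.15².
Subtracting the SEIS05 equation from the SEIS06 and SEIS07 equations removes the quadratic terms:
-39.2 x − 205.4 y = 14038.81
-8.2 x + 149.8 y = -12695.62
Solving the 2×2 system: x ≈ 66.8, y ≈ -81.1 km.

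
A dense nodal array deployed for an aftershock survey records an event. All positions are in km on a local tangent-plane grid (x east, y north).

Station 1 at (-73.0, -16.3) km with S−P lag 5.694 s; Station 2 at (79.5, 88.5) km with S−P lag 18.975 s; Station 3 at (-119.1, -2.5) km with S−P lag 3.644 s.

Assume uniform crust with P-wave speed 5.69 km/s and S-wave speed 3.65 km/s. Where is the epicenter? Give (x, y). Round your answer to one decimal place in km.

Distance from S−P lag: d = Δt · v_P v_S / (v_P − v_S) = Δt · (5.69·3.65)/(5.69−3.65) ≈ 10.1806·Δt.
So d_Station 1 = 57.97, d_Station 2 = 193.18, d_Station 3 = 37.10 km.
Circle about each station: (x + 73.0)² + (y + 16.3)² = 57.97²; (x − 79.5)² + (y − 88.5)² = 193.18²; (x + 119.1)² + (y + 2.5)² = 37.10².
Subtracting the Station 1 equation from the Station 2 and Station 3 equations removes the quadratic terms:
305.0 x + 209.6 y = -25400.18
-92.2 x + 27.6 y = 10580.48
Solving the 2×2 system: x ≈ -105.2, y ≈ 31.9 km.
Check against Station 1 (with the unrounded x, y): √((x + 73.0)²+(y + 16.3)²) = 57.97 ≈ 57.97 km. ✓

x ≈ -105.2 km, y ≈ 31.9 km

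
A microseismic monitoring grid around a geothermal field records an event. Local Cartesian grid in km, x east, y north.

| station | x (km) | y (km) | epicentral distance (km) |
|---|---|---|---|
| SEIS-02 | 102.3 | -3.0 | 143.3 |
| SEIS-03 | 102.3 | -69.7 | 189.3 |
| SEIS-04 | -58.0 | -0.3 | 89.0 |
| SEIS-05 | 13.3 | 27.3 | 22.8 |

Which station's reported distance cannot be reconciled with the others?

Solve using three stations at a time. Using SEIS-02, SEIS-03, SEIS-04 (subtract circle equations pairwise → linear system) gives (x, y) ≈ (-15.8, 78.3).
Distances from that point to each station vs reported:
  SEIS-02: calculated 143.4 vs reported 143.3 → residual 0.1 km
  SEIS-03: calculated 189.4 vs reported 189.3 → residual 0.1 km
  SEIS-04: calculated 89.2 vs reported 89.0 → residual 0.2 km
  SEIS-05: calculated 58.8 vs reported 22.8 → residual 36.0 km
SEIS-02, SEIS-03, SEIS-04 are mutually consistent (residuals ≈ 0); SEIS-05 is off by 36.0 km.

SEIS-05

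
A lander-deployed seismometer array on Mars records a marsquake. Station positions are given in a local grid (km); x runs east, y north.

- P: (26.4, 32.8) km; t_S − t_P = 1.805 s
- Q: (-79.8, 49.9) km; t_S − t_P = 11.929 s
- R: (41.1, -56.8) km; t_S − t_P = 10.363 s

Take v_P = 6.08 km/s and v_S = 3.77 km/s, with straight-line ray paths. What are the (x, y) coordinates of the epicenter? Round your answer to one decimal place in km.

Distance from S−P lag: d = Δt · v_P v_S / (v_P − v_S) = Δt · (6.08·3.77)/(6.08−3.77) ≈ 9.9228·Δt.
So d_P = 17.91, d_Q = 118.37, d_R = 102.83 km.
Circle about each station: (x − 26.4)² + (y − 32.8)² = 17.91²; (x + 79.8)² + (y − 49.9)² = 118.37²; (x − 41.1)² + (y + 56.8)² = 102.83².
Subtracting the P equation from the Q and R equations removes the quadratic terms:
-212.4 x + 34.2 y = -6605.44
29.4 x − 179.2 y = -7110.59
Solving the 2×2 system: x ≈ 38.5, y ≈ 46.0 km.
Check against P (with the unrounded x, y): √((x − 26.4)²+(y − 32.8)²) = 17.91 ≈ 17.91 km. ✓

(38.5, 46.0)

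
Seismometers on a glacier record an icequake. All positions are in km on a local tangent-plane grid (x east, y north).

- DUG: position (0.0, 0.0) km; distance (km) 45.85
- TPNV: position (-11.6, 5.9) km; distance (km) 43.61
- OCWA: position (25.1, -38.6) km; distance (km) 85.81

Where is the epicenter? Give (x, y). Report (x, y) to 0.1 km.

Circle about each station: x² + y² = 45.85²; (x + 11.6)² + (y − 5.9)² = 43.61²; (x − 25.1)² + (y + 38.6)² = 85.81².
Subtracting pairs of circle equations eliminates x²+y² and gives linear equations (the radical axes):
-23.2 x + 11.8 y = 369.76
50.2 x − 77.2 y = -3141.16
Solving the 2×2 system: x ≈ 7.1, y ≈ 45.3 km.
Check against DUG (with the unrounded x, y): √(x²+y²) = 45.86 ≈ 45.85 km. ✓

7.1 km east, 45.3 km north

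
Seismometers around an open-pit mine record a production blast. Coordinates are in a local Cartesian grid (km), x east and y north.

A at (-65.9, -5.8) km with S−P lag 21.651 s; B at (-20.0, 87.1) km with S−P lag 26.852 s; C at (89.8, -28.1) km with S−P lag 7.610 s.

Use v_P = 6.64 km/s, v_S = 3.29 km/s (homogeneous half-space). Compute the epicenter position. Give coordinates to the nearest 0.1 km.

(60.7, -68.3)

Distance from S−P lag: d = Δt · v_P v_S / (v_P − v_S) = Δt · (6.64·3.29)/(6.64−3.29) ≈ 6.5211·Δt.
So d_A = 141.19, d_B = 175.10, d_C = 49.63 km.
Circle about each station: (x + 65.9)² + (y + 5.8)² = 141.19²; (x + 20.0)² + (y − 87.1)² = 175.10²; (x − 89.8)² + (y + 28.1)² = 49.63².
Subtracting the A equation from the B and C equations removes the quadratic terms:
91.8 x + 185.8 y = -7115.43
311.4 x − 44.6 y = 21948.68
Solving the 2×2 system: x ≈ 60.7, y ≈ -68.3 km.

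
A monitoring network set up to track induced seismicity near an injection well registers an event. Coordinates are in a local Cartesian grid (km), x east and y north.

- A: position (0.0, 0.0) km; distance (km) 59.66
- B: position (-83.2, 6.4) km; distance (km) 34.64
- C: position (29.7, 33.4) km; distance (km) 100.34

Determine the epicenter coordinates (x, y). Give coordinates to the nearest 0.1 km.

(-57.3, -16.6)

Circle about each station: x² + y² = 59.66²; (x + 83.2)² + (y − 6.4)² = 34.64²; (x − 29.7)² + (y − 33.4)² = 100.34².
Subtracting the A equation from the B and C equations removes the quadratic terms:
-166.4 x + 12.8 y = 9322.59
59.4 x + 66.8 y = -4511.15
Solving the 2×2 system: x ≈ -57.3, y ≈ -16.6 km.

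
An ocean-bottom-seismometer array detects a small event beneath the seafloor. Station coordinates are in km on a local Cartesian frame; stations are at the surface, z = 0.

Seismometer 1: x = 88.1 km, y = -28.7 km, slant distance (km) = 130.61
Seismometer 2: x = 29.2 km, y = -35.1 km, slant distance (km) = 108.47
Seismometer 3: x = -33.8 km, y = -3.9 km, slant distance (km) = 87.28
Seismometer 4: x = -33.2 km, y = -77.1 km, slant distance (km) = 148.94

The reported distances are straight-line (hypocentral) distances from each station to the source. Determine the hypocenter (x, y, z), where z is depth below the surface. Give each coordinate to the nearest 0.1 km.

Each station gives a sphere (x−x_i)² + (y−y_i)² + z² = d_i² (stations at z=0).
Subtracting the Seismometer 1 sphere from Seismometer 2 and Seismometer 3: z² cancels, leaving linear equations in x and y:
-117.8 x − 12.8 y = -1207.42
-243.8 x + 49.6 y = 2013.52
Solving: x ≈ 3.806, y ≈ 59.303 km (keep extra digits for the depth step; rounded: 3.8, 59.3).
Then from the Seismometer 1 sphere: z² = 130.61² − (x − 88.1)² − (y + 28.7)² with x = 3.806, y = 59.303, so z ≈ 47.000 ≈ 47.0 km.

x ≈ 3.8 km, y ≈ 59.3 km, depth ≈ 47.0 km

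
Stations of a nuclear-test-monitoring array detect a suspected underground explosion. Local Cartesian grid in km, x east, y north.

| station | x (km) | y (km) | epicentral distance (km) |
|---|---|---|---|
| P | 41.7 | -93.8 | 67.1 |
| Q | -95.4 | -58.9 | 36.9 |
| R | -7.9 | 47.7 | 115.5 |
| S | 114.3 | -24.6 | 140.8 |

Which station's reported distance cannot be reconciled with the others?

Solve using three stations at a time. Using P, R, S (subtract circle equations pairwise → linear system) gives (x, y) ≈ (-19.9, -67.2).
Distances from that point to each station vs reported:
  P: calculated 67.1 vs reported 67.1 → residual 0.0 km
  Q: calculated 75.9 vs reported 36.9 → residual 39.0 km
  R: calculated 115.5 vs reported 115.5 → residual 0.0 km
  S: calculated 140.8 vs reported 140.8 → residual 0.0 km
P, R, S are mutually consistent (residuals ≈ 0); Q is off by 39.0 km.

Q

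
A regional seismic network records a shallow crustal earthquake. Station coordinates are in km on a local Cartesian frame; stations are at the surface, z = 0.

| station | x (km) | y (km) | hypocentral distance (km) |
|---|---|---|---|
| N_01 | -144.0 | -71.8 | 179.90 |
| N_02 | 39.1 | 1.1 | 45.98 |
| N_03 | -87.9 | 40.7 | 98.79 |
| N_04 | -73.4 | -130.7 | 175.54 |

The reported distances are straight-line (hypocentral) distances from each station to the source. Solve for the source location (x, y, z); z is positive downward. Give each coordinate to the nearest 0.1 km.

Each station gives a sphere (x−x_i)² + (y−y_i)² + z² = d_i² (stations at z=0).
Subtracting the N_01 sphere from N_02 and N_03: z² cancels, leaving linear equations in x and y:
366.2 x + 145.8 y = 5888.63
112.2 x + 225.0 y = 6096.21
Solving: x ≈ 6.604, y ≈ 23.801 km (keep extra digits for the depth step; rounded: 6.6, 23.8).
Then from the N_01 sphere: z² = 179.90² − (x + 144.0)² − (y + 71.8)² with x = 6.604, y = 23.801, so z ≈ 23.300 ≈ 23.3 km.
Check against N_04 (with the unrounded solution): distance 175.54 ≈ 175.54 km. ✓

x ≈ 6.6 km, y ≈ 23.8 km, depth ≈ 23.3 km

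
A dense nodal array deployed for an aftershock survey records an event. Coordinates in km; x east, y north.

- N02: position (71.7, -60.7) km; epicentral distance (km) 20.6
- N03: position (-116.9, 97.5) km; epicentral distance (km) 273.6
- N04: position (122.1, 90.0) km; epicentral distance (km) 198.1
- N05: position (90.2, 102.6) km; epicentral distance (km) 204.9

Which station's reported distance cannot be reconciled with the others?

N02

Solve using three stations at a time. Using N03, N04, N05 (subtract circle equations pairwise → linear system) gives (x, y) ≈ (71.0, -101.5).
Distances from that point to each station vs reported:
  N02: calculated 40.8 vs reported 20.6 → residual 20.2 km
  N03: calculated 273.7 vs reported 273.6 → residual 0.1 km
  N04: calculated 198.2 vs reported 198.1 → residual 0.1 km
  N05: calculated 205.0 vs reported 204.9 → residual 0.1 km
N03, N04, N05 are mutually consistent (residuals ≈ 0); N02 is off by 20.2 km.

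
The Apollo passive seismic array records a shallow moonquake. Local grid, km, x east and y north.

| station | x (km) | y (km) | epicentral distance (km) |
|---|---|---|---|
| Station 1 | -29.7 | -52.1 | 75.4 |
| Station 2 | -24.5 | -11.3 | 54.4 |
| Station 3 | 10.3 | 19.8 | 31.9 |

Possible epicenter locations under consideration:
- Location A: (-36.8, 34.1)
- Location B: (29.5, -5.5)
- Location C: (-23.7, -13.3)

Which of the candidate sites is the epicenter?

Location B

For each candidate, compare |candidate − station| to the reported distance:
Location A: residuals Station 1 11.1, Station 2 7.4, Station 3 17.3 → max 17.3 km
Location B: residuals Station 1 0.1, Station 2 0.1, Station 3 0.1 → max 0.1 km
Location C: residuals Station 1 36.1, Station 2 52.2, Station 3 15.6 → max 52.2 km
Only Location B has all residuals ≈ 0.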